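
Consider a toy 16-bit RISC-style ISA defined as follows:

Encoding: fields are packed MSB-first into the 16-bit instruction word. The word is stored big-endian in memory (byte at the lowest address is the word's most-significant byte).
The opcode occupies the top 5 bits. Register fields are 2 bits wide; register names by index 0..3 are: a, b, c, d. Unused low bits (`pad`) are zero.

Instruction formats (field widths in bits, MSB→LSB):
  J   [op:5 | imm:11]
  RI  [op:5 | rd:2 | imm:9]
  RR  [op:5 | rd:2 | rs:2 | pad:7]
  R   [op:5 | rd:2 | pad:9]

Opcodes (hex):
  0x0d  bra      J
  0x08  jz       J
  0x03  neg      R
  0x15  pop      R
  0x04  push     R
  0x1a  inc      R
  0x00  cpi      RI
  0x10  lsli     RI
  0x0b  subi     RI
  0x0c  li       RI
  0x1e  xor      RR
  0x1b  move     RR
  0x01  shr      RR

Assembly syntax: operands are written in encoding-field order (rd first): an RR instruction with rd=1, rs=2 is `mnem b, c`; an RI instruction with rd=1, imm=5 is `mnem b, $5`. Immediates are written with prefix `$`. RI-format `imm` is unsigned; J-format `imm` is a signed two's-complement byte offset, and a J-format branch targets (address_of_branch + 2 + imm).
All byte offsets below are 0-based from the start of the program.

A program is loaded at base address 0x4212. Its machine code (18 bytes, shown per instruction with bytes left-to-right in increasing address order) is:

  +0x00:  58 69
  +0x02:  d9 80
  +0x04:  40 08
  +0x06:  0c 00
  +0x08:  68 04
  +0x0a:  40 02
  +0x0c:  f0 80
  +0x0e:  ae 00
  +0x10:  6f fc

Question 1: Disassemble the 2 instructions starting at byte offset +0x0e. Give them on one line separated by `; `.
pop d; bra $-4

@+0e  big-endian(ae 00) = 0xae00
  opcode bits[15:11]=0x15: pop/R
  [10:9] rd=3 = d
@+10  big-endian(6f fc) = 0x6ffc
  opcode bits[15:11]=0xd: bra/J
  [10:0] imm=2044 (s11→-4) = $-4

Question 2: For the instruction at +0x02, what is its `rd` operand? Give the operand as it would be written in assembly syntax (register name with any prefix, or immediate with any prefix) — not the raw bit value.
+0x02: d9 80 ⇒ word 0xd980 (big)
  top 5b → 0x1b → move [RR]
  rd: (w>>9)&0x3=0x0 → a
  rs: (w>>7)&0x3=0x3 → d

a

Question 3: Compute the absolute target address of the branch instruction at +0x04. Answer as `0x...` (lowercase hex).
0x4220

@+04  big-endian(40 08) = 0x4008
  top 5b → 0x8 → jz [J]
  imm: (w>>0)&0x7ff=0x8 → $8
  target = base 0x4212 + off 0x04 + 2 + imm 8 = 0x4220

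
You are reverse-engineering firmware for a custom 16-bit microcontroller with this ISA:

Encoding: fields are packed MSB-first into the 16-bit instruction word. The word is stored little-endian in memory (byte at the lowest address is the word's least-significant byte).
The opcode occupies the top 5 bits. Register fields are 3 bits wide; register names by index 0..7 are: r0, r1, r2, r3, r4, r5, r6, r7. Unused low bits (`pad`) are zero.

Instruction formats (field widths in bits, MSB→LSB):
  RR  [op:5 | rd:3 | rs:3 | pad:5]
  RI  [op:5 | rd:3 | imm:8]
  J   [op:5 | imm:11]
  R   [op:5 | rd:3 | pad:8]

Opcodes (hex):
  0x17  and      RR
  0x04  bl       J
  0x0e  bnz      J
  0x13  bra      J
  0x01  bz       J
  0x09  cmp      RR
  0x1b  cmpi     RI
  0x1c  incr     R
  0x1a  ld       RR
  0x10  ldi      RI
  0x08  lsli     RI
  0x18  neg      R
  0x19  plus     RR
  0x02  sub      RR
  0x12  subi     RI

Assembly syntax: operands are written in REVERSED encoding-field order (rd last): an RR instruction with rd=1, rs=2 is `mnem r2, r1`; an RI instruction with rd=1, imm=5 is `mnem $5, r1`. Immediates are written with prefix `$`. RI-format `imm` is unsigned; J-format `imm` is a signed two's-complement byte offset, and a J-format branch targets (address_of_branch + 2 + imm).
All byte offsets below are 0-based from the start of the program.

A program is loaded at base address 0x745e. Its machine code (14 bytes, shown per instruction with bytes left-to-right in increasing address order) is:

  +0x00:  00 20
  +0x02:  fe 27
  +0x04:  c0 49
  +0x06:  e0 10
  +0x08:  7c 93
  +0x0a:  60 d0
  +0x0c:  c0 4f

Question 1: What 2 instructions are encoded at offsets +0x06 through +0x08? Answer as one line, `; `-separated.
sub r7, r0; subi $124, r3

@+06  little-endian(e0 10) = 0x10e0
  op=0x10e0>>11=0x2 ⇒ sub (RR)
  [10:8] rd=0 = r0
  [7:5] rs=7 = r7
@+08  little-endian(7c 93) = 0x937c
  op=0x937c>>11=0x12 ⇒ subi (RI)
  [10:8] rd=3 = r3
  [7:0] imm=124 = $124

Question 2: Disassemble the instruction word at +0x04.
off 0x04: read c0 49 as little → 0x49c0
  op=0x49c0>>11=0x9 ⇒ cmp (RR)
  rd: (w>>8)&0x7=0x1 → r1
  rs: (w>>5)&0x7=0x6 → r6

cmp r6, r1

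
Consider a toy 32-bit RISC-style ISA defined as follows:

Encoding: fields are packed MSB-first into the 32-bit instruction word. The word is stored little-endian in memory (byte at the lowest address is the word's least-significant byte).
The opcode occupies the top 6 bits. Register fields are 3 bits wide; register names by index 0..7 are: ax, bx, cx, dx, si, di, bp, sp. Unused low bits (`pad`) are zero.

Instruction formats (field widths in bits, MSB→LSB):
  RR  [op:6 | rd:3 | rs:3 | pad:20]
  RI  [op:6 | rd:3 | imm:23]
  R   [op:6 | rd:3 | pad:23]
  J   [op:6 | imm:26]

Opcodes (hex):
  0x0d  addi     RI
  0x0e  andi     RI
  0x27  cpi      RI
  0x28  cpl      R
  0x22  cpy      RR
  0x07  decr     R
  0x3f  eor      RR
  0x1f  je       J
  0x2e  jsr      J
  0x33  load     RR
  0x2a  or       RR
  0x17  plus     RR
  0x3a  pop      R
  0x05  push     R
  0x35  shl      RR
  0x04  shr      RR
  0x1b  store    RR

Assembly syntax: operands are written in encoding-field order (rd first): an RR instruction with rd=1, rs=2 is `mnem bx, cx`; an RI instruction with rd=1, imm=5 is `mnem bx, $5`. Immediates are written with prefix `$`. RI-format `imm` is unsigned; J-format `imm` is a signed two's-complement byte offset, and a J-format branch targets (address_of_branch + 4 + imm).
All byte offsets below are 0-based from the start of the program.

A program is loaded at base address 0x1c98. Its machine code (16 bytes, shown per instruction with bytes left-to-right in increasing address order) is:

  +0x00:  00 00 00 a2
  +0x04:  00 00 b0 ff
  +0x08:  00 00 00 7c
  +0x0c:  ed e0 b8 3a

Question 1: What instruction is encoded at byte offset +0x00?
cpl si

+0x00: 00 00 00 a2 ⇒ word 0xa2000000 (little)
  opcode bits[31:26]=0x28: cpl/R
  [25:23] rd=4 = si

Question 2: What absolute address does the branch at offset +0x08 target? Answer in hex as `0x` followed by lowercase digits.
[08] 00 00 00 7c → 0x7c000000
  opcode bits[31:26]=0x1f: je/J
  imm: (w>>0)&0x3ffffff=0x0 → $0
  target = base 0x1c98 + off 0x08 + 4 + imm 0 = 0x1ca4

0x1ca4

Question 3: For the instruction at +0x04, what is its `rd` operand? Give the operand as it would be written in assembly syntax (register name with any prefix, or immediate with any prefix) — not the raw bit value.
sp

@+04  little-endian(00 00 b0 ff) = 0xffb00000
  top 6b → 0x3f → eor [RR]
  [25:23] rd=7 = sp
  [22:20] rs=3 = dx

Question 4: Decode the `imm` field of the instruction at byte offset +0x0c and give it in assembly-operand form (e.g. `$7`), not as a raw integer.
$3727597

[0c] ed e0 b8 3a → 0x3ab8e0ed
  top 6b → 0xe → andi [RI]
  [25:23] rd=5 = di
  [22:0] imm=3727597 = $3727597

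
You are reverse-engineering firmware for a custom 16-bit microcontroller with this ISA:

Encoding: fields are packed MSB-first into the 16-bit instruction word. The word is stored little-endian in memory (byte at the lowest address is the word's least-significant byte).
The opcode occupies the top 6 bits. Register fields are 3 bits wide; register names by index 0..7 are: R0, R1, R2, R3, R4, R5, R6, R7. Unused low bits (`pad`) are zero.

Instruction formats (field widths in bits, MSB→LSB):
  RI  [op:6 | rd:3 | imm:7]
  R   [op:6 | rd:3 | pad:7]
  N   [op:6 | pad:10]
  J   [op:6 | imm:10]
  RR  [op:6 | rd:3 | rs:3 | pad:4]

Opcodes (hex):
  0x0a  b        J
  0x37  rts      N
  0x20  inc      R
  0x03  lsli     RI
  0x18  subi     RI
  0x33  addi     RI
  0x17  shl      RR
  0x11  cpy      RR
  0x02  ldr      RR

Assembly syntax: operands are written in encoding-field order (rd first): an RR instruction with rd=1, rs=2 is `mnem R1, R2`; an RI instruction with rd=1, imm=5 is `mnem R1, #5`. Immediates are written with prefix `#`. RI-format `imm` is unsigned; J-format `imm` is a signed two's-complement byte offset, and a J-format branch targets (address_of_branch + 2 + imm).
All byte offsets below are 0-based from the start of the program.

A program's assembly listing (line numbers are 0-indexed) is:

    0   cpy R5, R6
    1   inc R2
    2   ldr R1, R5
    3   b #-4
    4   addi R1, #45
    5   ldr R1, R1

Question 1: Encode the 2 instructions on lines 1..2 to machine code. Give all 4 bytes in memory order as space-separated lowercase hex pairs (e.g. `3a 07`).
line 1 (inc): pack op=0x20:6|rd=2:3|pad=0:7 = 0x8100; little→ 00 81
line 2 (ldr): pack op=0x2:6|rd=1:3|rs=5:3|pad=0:4 = 0x08d0; little→ d0 08

00 81 d0 08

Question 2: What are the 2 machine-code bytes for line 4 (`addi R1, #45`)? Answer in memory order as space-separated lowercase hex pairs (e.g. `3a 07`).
ad cc

line 4 (addi): pack op=0x33:6|rd=1:3|imm=45:7 = 0xccad; little→ ad cc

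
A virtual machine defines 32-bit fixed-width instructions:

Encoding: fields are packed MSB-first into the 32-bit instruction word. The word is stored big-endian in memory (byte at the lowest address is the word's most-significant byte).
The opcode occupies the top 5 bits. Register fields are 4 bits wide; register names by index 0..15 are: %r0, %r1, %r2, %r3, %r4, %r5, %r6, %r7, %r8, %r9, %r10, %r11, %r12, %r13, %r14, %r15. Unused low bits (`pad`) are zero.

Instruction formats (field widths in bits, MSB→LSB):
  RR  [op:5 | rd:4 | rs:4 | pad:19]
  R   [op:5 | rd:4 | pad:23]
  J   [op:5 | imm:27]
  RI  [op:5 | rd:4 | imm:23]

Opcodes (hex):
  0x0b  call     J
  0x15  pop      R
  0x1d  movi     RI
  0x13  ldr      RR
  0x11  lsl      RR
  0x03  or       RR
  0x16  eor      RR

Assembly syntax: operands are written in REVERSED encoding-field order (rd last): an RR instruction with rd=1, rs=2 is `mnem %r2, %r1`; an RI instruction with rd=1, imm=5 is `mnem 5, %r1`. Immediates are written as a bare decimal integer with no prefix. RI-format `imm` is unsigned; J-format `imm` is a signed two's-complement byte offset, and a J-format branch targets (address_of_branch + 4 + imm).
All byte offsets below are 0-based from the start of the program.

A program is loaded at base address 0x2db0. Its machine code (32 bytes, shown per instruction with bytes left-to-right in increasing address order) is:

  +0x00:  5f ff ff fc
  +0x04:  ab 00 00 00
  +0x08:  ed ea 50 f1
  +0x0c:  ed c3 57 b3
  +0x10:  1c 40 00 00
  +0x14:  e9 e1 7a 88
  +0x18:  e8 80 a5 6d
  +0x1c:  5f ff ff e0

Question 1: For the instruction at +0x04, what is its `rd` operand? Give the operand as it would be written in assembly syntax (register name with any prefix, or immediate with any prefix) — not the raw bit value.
off 0x04: read ab 00 00 00 as big → 0xab000000
  op=0xab000000>>27=0x15 ⇒ pop (R)
  rd@[26:23]=0x6 ⇒ %r6

%r6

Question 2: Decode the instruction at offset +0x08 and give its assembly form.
movi 6967537, %r11

[08] ed ea 50 f1 → 0xedea50f1
  top 5b → 0x1d → movi [RI]
  rd@[26:23]=0xb ⇒ %r11
  imm@[22:0]=0x6a50f1 ⇒ 6967537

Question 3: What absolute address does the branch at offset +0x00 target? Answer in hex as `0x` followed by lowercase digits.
+0x00: 5f ff ff fc ⇒ word 0x5ffffffc (big)
  op=0x5ffffffc>>27=0xb ⇒ call (J)
  imm: (w>>0)&0x7ffffff=0x7fffffc (s27→-4) → -4
  target = base 0x2db0 + off 0x00 + 4 + imm -4 = 0x2db0

0x2db0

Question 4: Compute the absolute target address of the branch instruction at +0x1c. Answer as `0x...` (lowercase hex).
@+1c  big-endian(5f ff ff e0) = 0x5fffffe0
  top 5b → 0xb → call [J]
  [26:0] imm=134217696 (s27→-32) = -32
  target = base 0x2db0 + off 0x1c + 4 + imm -32 = 0x2db0

0x2db0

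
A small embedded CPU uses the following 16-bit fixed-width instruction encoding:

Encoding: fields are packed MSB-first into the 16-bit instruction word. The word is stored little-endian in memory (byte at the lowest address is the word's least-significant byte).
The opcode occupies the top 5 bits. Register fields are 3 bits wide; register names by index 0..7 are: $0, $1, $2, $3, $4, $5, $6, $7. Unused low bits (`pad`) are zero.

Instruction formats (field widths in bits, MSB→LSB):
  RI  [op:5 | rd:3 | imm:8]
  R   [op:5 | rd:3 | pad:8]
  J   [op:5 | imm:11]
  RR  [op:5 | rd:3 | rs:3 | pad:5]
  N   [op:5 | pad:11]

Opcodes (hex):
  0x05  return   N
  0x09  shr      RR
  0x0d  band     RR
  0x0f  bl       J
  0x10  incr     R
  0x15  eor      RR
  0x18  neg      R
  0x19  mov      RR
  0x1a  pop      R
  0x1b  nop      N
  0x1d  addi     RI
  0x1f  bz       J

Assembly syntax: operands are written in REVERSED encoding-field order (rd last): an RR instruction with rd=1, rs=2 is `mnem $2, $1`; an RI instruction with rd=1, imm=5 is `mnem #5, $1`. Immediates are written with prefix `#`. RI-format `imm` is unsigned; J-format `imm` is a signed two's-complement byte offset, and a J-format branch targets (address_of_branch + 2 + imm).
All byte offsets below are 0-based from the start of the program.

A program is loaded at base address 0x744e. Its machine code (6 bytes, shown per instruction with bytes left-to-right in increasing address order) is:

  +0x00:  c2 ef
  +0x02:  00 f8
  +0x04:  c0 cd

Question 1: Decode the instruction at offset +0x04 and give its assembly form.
off 0x04: read c0 cd as little → 0xcdc0
  top 5b → 0x19 → mov [RR]
  rd@[10:8]=0x5 ⇒ $5
  rs@[7:5]=0x6 ⇒ $6

mov $6, $5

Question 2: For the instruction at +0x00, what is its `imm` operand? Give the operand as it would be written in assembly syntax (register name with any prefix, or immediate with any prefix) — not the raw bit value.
[00] c2 ef → 0xefc2
  opcode bits[15:11]=0x1d: addi/RI
  rd@[10:8]=0x7 ⇒ $7
  imm@[7:0]=0xc2 ⇒ #194

#194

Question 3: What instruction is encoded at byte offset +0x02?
bz #0

+0x02: 00 f8 ⇒ word 0xf800 (little)
  op=0xf800>>11=0x1f ⇒ bz (J)
  imm@[10:0]=0x0 ⇒ #0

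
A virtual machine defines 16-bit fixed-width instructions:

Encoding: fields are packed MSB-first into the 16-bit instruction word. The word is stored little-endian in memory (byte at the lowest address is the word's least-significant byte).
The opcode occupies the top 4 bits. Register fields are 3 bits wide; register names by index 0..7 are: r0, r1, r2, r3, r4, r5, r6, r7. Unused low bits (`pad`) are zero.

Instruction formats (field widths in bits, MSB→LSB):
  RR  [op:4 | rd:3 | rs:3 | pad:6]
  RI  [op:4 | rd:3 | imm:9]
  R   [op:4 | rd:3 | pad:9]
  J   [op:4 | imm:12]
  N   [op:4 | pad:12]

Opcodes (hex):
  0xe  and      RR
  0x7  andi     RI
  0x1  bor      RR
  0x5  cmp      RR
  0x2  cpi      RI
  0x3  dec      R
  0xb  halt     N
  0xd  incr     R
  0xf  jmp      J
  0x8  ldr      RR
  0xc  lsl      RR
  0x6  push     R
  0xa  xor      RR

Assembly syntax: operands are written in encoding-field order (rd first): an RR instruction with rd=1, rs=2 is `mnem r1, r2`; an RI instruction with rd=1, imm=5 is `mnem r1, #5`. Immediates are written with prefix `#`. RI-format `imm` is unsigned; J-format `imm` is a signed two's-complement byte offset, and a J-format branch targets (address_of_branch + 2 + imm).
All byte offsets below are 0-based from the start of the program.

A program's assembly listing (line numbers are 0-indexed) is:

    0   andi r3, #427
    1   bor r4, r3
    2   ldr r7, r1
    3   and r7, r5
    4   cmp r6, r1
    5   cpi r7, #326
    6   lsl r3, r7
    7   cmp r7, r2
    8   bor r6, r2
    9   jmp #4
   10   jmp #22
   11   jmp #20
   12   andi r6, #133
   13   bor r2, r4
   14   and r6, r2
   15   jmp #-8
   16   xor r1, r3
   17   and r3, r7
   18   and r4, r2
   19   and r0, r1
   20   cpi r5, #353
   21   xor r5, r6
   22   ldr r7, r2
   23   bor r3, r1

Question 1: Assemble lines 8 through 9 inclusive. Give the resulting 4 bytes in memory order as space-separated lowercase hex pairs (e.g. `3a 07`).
80 1c 04 f0

line 8 (bor): pack op=0x1:4|rd=6:3|rs=2:3|pad=0:6 = 0x1c80; little→ 80 1c
line 9 (jmp): pack op=0xf:4|imm=4:12 = 0xf004; little→ 04 f0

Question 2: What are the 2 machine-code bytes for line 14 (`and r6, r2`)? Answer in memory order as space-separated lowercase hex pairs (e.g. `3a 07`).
14. and fields op=0xe:4|rd=6:3|rs=2:3|pad=0:6 → word ec80h → 80 ec

80 ec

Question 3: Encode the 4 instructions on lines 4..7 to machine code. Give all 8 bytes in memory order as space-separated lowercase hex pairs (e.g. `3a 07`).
L4: cmp op=0x5:4|rd=6:3|rs=1:3|pad=0:6 ⇒ 0x5c40 ⇒ little 40 5c
L5: cpi op=0x2:4|rd=7:3|imm=326:9 ⇒ 0x2f46 ⇒ little 46 2f
L6: lsl op=0xc:4|rd=3:3|rs=7:3|pad=0:6 ⇒ 0xc7c0 ⇒ little c0 c7
L7: cmp op=0x5:4|rd=7:3|rs=2:3|pad=0:6 ⇒ 0x5e80 ⇒ little 80 5e

40 5c 46 2f c0 c7 80 5e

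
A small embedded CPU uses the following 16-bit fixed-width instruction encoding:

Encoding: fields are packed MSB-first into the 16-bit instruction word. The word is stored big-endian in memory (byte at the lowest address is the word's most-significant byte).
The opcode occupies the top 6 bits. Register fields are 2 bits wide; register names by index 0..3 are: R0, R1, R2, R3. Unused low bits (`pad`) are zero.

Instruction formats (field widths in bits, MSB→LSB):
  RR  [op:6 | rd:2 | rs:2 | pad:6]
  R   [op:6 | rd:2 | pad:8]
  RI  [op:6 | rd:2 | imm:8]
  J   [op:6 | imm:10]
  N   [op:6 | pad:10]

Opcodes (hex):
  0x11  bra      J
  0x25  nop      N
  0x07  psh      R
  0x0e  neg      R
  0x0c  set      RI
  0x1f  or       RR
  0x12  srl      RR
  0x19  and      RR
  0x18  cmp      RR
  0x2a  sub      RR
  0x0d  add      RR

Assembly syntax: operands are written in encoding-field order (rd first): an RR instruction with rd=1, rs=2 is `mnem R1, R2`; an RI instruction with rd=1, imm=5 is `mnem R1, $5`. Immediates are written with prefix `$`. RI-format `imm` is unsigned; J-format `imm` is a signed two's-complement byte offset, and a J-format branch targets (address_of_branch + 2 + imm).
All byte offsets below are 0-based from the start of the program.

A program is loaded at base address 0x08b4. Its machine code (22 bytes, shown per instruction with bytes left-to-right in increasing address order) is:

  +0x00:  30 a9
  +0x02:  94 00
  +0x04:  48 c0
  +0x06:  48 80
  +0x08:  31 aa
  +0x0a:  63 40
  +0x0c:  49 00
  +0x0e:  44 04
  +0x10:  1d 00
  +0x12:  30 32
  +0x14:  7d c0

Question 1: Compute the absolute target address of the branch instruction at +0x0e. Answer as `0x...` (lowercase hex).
+0x0e: 44 04 ⇒ word 0x4404 (big)
  opcode bits[15:10]=0x11: bra/J
  imm@[9:0]=0x4 ⇒ $4
  target = base 0x08b4 + off 0x0e + 2 + imm 4 = 0x08c8

0x08c8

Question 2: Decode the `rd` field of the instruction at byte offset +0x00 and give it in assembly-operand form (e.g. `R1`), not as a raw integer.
R0

+0x00: 30 a9 ⇒ word 0x30a9 (big)
  op=0x30a9>>10=0xc ⇒ set (RI)
  rd: (w>>8)&0x3=0x0 → R0
  imm: (w>>0)&0xff=0xa9 → $169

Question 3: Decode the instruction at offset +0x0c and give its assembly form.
+0x0c: 49 00 ⇒ word 0x4900 (big)
  top 6b → 0x12 → srl [RR]
  rd@[9:8]=0x1 ⇒ R1
  rs@[7:6]=0x0 ⇒ R0

srl R1, R0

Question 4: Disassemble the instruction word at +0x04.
srl R0, R3

@+04  big-endian(48 c0) = 0x48c0
  op=0x48c0>>10=0x12 ⇒ srl (RR)
  [9:8] rd=0 = R0
  [7:6] rs=3 = R3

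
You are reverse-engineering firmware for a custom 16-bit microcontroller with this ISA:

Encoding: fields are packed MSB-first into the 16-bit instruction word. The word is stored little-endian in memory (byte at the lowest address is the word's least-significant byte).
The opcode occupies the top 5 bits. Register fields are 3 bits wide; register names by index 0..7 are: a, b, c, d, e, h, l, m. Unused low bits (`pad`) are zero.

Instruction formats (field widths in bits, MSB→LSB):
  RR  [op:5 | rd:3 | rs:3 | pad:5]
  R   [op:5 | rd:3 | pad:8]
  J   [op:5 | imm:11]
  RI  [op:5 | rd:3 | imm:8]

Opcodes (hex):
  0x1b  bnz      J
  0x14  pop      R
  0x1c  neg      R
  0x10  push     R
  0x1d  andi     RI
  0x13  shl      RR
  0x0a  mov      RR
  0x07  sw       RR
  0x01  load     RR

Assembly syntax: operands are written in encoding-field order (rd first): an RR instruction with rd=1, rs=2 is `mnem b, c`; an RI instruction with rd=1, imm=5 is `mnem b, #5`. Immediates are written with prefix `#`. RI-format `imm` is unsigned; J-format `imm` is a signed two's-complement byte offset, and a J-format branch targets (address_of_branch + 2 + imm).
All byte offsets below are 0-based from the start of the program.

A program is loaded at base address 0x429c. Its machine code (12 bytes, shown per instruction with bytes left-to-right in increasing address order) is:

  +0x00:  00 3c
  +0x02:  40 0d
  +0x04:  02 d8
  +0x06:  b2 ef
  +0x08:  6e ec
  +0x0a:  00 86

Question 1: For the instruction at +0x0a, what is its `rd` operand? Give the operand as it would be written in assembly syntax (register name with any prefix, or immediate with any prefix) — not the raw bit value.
l

+0x0a: 00 86 ⇒ word 0x8600 (little)
  top 5b → 0x10 → push [R]
  rd: (w>>8)&0x7=0x6 → l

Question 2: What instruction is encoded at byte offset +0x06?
andi m, #178

+0x06: b2 ef ⇒ word 0xefb2 (little)
  opcode bits[15:11]=0x1d: andi/RI
  rd: (w>>8)&0x7=0x7 → m
  imm: (w>>0)&0xff=0xb2 → #178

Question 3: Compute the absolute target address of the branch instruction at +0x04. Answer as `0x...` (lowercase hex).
0x42a4

@+04  little-endian(02 d8) = 0xd802
  top 5b → 0x1b → bnz [J]
  imm@[10:0]=0x2 ⇒ #2
  target = base 0x429c + off 0x04 + 2 + imm 2 = 0x42a4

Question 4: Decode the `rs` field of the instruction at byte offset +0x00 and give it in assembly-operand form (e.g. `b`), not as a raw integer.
+0x00: 00 3c ⇒ word 0x3c00 (little)
  opcode bits[15:11]=0x7: sw/RR
  rd@[10:8]=0x4 ⇒ e
  rs@[7:5]=0x0 ⇒ a

a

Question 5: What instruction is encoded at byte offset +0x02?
load h, c

[02] 40 0d → 0x0d40
  opcode bits[15:11]=0x1: load/RR
  rd: (w>>8)&0x7=0x5 → h
  rs: (w>>5)&0x7=0x2 → c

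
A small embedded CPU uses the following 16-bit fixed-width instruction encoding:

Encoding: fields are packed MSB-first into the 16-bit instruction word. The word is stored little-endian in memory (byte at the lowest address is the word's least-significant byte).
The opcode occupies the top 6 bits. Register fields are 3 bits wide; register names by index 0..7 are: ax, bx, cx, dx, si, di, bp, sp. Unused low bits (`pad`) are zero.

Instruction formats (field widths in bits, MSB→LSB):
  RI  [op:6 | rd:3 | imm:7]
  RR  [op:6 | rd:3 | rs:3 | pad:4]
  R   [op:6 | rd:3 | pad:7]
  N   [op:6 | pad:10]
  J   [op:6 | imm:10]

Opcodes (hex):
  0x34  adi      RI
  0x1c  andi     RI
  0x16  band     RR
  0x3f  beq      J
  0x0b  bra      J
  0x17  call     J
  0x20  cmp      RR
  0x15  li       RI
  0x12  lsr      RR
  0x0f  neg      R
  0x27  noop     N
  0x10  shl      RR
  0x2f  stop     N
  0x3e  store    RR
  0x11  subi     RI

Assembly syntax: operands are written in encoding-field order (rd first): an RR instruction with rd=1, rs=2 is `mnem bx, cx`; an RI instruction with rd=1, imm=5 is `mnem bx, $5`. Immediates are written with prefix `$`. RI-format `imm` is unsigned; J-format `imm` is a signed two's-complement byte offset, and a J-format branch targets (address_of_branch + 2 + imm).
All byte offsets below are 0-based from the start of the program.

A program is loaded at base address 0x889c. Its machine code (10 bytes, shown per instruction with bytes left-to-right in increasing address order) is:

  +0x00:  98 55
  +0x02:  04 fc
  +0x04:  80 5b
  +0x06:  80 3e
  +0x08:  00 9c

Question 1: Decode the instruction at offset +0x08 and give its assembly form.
off 0x08: read 00 9c as little → 0x9c00
  op=0x9c00>>10=0x27 ⇒ noop (N)

noop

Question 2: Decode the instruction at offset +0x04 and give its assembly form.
band sp, ax

@+04  little-endian(80 5b) = 0x5b80
  top 6b → 0x16 → band [RR]
  rd: (w>>7)&0x7=0x7 → sp
  rs: (w>>4)&0x7=0x0 → ax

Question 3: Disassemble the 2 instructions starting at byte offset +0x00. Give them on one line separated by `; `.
off 0x00: read 98 55 as little → 0x5598
  top 6b → 0x15 → li [RI]
  [9:7] rd=3 = dx
  [6:0] imm=24 = $24
off 0x02: read 04 fc as little → 0xfc04
  top 6b → 0x3f → beq [J]
  [9:0] imm=4 = $4

li dx, $24; beq $4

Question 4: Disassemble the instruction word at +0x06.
neg di

off 0x06: read 80 3e as little → 0x3e80
  top 6b → 0xf → neg [R]
  rd@[9:7]=0x5 ⇒ di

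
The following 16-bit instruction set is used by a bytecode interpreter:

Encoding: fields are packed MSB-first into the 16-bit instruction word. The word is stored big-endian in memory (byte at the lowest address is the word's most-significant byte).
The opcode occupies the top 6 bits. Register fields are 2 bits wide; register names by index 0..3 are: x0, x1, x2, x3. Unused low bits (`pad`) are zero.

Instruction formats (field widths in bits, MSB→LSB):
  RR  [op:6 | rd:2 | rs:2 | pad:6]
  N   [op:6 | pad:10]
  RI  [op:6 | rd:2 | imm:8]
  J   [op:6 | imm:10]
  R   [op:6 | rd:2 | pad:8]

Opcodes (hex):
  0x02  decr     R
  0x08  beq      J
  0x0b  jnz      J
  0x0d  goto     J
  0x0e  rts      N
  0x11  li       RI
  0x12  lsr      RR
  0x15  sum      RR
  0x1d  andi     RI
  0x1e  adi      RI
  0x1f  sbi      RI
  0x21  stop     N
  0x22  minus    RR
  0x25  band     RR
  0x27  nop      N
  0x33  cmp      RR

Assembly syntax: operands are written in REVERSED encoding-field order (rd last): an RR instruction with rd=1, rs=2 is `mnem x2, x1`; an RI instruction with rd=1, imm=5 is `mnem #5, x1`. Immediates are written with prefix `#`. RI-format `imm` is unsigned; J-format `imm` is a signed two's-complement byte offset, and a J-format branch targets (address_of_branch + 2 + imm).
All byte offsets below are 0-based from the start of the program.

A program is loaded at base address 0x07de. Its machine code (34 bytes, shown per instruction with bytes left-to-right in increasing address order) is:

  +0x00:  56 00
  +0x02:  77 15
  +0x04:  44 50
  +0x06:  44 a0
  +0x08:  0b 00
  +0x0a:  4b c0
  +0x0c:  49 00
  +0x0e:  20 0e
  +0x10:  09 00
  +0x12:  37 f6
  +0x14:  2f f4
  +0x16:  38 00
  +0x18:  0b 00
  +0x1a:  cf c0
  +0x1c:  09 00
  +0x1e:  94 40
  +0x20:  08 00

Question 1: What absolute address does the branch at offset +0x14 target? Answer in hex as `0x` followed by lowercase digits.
@+14  big-endian(2f f4) = 0x2ff4
  op=0x2ff4>>10=0xb ⇒ jnz (J)
  imm: (w>>0)&0x3ff=0x3f4 (s10→-12) → #-12
  target = base 0x07de + off 0x14 + 2 + imm -12 = 0x07e8

0x07e8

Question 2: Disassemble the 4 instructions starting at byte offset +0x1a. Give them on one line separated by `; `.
[1a] cf c0 → 0xcfc0
  opcode bits[15:10]=0x33: cmp/RR
  rd@[9:8]=0x3 ⇒ x3
  rs@[7:6]=0x3 ⇒ x3
[1c] 09 00 → 0x0900
  opcode bits[15:10]=0x2: decr/R
  rd@[9:8]=0x1 ⇒ x1
[1e] 94 40 → 0x9440
  opcode bits[15:10]=0x25: band/RR
  rd@[9:8]=0x0 ⇒ x0
  rs@[7:6]=0x1 ⇒ x1
[20] 08 00 → 0x0800
  opcode bits[15:10]=0x2: decr/R
  rd@[9:8]=0x0 ⇒ x0

cmp x3, x3; decr x1; band x1, x0; decr x0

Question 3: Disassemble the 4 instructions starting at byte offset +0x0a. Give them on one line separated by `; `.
lsr x3, x3; lsr x0, x1; beq #14; decr x1

[0a] 4b c0 → 0x4bc0
  opcode bits[15:10]=0x12: lsr/RR
  rd: (w>>8)&0x3=0x3 → x3
  rs: (w>>6)&0x3=0x3 → x3
[0c] 49 00 → 0x4900
  opcode bits[15:10]=0x12: lsr/RR
  rd: (w>>8)&0x3=0x1 → x1
  rs: (w>>6)&0x3=0x0 → x0
[0e] 20 0e → 0x200e
  opcode bits[15:10]=0x8: beq/J
  imm: (w>>0)&0x3ff=0xe → #14
[10] 09 00 → 0x0900
  opcode bits[15:10]=0x2: decr/R
  rd: (w>>8)&0x3=0x1 → x1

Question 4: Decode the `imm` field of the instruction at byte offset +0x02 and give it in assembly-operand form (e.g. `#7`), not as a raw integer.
off 0x02: read 77 15 as big → 0x7715
  op=0x7715>>10=0x1d ⇒ andi (RI)
  rd@[9:8]=0x3 ⇒ x3
  imm@[7:0]=0x15 ⇒ #21

#21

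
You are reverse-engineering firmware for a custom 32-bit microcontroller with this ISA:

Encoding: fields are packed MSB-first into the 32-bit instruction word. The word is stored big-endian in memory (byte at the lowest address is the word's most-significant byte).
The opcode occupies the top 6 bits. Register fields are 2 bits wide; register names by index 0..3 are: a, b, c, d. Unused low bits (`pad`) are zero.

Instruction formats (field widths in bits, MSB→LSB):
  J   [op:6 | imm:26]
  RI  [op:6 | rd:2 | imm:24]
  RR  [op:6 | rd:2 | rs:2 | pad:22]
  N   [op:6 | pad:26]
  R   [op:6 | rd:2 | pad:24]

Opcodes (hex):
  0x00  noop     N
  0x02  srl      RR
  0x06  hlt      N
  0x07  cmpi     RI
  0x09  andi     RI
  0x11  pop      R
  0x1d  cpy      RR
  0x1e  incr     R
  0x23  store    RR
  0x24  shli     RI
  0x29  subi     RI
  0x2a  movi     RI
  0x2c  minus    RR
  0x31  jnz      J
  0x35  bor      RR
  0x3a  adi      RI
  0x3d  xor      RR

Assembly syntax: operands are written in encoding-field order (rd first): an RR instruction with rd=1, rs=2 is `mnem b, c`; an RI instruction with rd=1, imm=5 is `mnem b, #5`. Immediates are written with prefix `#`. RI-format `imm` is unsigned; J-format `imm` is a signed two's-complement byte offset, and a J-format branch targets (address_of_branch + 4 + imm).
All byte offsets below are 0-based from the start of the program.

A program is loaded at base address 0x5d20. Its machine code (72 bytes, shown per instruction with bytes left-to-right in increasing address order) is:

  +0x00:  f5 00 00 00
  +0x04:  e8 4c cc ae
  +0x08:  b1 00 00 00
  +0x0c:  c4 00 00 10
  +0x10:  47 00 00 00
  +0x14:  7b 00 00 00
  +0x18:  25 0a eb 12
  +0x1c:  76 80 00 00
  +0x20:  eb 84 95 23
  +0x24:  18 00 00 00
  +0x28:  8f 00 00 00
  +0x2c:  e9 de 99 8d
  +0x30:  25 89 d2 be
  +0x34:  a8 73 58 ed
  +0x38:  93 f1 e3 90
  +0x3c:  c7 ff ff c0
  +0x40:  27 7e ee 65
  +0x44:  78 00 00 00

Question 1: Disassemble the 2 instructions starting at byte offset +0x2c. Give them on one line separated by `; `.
@+2c  big-endian(e9 de 99 8d) = 0xe9de998d
  op=0xe9de998d>>26=0x3a ⇒ adi (RI)
  [25:24] rd=1 = b
  [23:0] imm=14588301 = #14588301
@+30  big-endian(25 89 d2 be) = 0x2589d2be
  op=0x2589d2be>>26=0x9 ⇒ andi (RI)
  [25:24] rd=1 = b
  [23:0] imm=9032382 = #9032382

adi b, #14588301; andi b, #9032382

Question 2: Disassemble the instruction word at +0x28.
store d, a

[28] 8f 00 00 00 → 0x8f000000
  opcode bits[31:26]=0x23: store/RR
  rd@[25:24]=0x3 ⇒ d
  rs@[23:22]=0x0 ⇒ a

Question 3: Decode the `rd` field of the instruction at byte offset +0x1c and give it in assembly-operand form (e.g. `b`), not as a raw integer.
+0x1c: 76 80 00 00 ⇒ word 0x76800000 (big)
  op=0x76800000>>26=0x1d ⇒ cpy (RR)
  rd@[25:24]=0x2 ⇒ c
  rs@[23:22]=0x2 ⇒ c

c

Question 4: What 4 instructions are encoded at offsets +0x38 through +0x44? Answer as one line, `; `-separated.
shli d, #15852432; jnz #-64; andi d, #8318565; incr a

+0x38: 93 f1 e3 90 ⇒ word 0x93f1e390 (big)
  top 6b → 0x24 → shli [RI]
  [25:24] rd=3 = d
  [23:0] imm=15852432 = #15852432
+0x3c: c7 ff ff c0 ⇒ word 0xc7ffffc0 (big)
  top 6b → 0x31 → jnz [J]
  [25:0] imm=67108800 (s26→-64) = #-64
+0x40: 27 7e ee 65 ⇒ word 0x277eee65 (big)
  top 6b → 0x9 → andi [RI]
  [25:24] rd=3 = d
  [23:0] imm=8318565 = #8318565
+0x44: 78 00 00 00 ⇒ word 0x78000000 (big)
  top 6b → 0x1e → incr [R]
  [25:24] rd=0 = a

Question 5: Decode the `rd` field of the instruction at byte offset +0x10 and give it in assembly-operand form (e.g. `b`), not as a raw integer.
off 0x10: read 47 00 00 00 as big → 0x47000000
  top 6b → 0x11 → pop [R]
  rd: (w>>24)&0x3=0x3 → d

d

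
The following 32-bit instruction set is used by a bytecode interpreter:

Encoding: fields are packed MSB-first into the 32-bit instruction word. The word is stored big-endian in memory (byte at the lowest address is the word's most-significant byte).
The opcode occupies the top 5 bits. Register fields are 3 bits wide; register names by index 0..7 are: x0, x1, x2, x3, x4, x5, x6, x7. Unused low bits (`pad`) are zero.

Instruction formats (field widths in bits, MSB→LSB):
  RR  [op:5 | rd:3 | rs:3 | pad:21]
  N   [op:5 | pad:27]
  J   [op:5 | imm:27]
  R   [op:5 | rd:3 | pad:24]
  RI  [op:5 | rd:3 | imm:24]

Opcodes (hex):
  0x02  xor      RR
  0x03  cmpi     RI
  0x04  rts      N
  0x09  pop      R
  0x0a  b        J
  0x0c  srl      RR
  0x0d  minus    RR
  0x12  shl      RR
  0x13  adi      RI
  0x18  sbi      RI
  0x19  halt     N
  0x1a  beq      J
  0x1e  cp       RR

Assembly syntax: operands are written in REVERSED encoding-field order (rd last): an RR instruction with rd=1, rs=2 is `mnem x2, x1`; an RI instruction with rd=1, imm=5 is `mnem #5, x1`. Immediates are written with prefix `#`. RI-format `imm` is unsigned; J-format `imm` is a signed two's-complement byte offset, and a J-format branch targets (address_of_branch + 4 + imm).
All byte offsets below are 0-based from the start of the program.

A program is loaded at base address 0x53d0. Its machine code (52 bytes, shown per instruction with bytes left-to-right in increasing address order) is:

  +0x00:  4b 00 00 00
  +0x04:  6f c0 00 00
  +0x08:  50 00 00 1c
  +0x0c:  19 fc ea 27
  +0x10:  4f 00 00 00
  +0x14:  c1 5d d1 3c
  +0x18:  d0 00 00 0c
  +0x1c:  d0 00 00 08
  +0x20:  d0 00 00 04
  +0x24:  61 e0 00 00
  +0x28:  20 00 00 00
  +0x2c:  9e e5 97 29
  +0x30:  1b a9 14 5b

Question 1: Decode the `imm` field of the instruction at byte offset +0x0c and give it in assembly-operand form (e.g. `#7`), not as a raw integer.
+0x0c: 19 fc ea 27 ⇒ word 0x19fcea27 (big)
  op=0x19fcea27>>27=0x3 ⇒ cmpi (RI)
  rd@[26:24]=0x1 ⇒ x1
  imm@[23:0]=0xfcea27 ⇒ #16575015

#16575015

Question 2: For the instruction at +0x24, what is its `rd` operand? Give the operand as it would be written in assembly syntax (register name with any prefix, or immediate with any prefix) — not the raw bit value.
@+24  big-endian(61 e0 00 00) = 0x61e00000
  op=0x61e00000>>27=0xc ⇒ srl (RR)
  rd: (w>>24)&0x7=0x1 → x1
  rs: (w>>21)&0x7=0x7 → x7

x1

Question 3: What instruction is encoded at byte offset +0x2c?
@+2c  big-endian(9e e5 97 29) = 0x9ee59729
  op=0x9ee59729>>27=0x13 ⇒ adi (RI)
  rd@[26:24]=0x6 ⇒ x6
  imm@[23:0]=0xe59729 ⇒ #15046441

adi #15046441, x6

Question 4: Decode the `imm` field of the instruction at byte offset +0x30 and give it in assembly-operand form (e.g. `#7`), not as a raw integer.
#11080795

[30] 1b a9 14 5b → 0x1ba9145b
  op=0x1ba9145b>>27=0x3 ⇒ cmpi (RI)
  rd@[26:24]=0x3 ⇒ x3
  imm@[23:0]=0xa9145b ⇒ #11080795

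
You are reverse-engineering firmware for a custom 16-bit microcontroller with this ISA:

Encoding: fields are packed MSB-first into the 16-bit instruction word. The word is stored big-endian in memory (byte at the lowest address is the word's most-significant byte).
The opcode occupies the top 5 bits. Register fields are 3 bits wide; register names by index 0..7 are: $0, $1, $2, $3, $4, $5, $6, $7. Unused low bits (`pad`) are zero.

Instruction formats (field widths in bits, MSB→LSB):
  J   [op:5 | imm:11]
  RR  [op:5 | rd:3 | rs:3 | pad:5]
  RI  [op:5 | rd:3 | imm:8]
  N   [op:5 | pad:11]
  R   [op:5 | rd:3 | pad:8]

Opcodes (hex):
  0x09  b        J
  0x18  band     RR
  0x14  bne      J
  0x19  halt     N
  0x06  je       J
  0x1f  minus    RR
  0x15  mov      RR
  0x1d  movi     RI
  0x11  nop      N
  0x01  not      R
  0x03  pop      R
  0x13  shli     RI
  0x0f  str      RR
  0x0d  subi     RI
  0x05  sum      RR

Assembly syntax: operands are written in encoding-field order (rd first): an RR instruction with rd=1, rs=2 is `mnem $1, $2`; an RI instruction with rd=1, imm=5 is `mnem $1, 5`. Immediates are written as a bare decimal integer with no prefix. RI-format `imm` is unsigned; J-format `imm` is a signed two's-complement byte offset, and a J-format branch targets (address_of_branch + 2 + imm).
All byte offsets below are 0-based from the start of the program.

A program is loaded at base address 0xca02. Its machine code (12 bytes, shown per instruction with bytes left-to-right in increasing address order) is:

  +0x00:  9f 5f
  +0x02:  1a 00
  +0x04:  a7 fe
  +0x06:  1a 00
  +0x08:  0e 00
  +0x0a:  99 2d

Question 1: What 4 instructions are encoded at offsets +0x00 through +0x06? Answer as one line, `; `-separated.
@+00  big-endian(9f 5f) = 0x9f5f
  op=0x9f5f>>11=0x13 ⇒ shli (RI)
  [10:8] rd=7 = $7
  [7:0] imm=95 = 95
@+02  big-endian(1a 00) = 0x1a00
  op=0x1a00>>11=0x3 ⇒ pop (R)
  [10:8] rd=2 = $2
@+04  big-endian(a7 fe) = 0xa7fe
  op=0xa7fe>>11=0x14 ⇒ bne (J)
  [10:0] imm=2046 (s11→-2) = -2
@+06  big-endian(1a 00) = 0x1a00
  op=0x1a00>>11=0x3 ⇒ pop (R)
  [10:8] rd=2 = $2

shli $7, 95; pop $2; bne -2; pop $2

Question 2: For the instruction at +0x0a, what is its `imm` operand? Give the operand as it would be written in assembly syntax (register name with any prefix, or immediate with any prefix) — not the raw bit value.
45

off 0x0a: read 99 2d as big → 0x992d
  top 5b → 0x13 → shli [RI]
  [10:8] rd=1 = $1
  [7:0] imm=45 = 45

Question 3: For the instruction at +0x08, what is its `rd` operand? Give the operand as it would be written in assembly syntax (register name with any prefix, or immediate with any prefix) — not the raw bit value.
$6

+0x08: 0e 00 ⇒ word 0x0e00 (big)
  op=0x0e00>>11=0x1 ⇒ not (R)
  [10:8] rd=6 = $6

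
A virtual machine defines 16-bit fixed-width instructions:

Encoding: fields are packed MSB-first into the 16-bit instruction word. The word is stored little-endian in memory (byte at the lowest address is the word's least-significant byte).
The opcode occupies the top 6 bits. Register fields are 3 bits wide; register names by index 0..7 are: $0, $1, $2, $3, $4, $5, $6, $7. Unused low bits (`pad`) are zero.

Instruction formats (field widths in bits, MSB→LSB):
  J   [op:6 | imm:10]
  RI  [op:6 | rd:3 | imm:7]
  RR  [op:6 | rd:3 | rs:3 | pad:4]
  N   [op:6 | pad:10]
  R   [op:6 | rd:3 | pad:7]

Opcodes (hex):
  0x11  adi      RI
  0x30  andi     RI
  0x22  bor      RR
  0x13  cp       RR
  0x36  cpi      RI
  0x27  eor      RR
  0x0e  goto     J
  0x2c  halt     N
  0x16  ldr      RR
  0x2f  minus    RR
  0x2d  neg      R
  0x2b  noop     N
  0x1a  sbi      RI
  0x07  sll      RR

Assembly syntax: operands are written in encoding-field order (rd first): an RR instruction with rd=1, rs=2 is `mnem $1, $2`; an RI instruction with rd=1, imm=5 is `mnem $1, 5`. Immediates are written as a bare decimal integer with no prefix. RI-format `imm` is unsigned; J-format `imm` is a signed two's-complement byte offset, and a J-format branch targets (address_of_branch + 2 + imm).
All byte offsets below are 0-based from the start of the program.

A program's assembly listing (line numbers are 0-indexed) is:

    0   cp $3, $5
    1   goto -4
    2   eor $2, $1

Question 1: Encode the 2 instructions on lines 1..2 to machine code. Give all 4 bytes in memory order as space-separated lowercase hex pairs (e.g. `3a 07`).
fc 3b 10 9d

L1: goto op=0xe:6|imm=-4:10 ⇒ 0x3bfc ⇒ little fc 3b
L2: eor op=0x27:6|rd=2:3|rs=1:3|pad=0:4 ⇒ 0x9d10 ⇒ little 10 9d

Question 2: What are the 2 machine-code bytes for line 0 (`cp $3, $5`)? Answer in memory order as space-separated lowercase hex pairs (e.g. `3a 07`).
d0 4d

0. cp fields op=0x13:6|rd=3:3|rs=5:3|pad=0:4 → word 4dd0h → d0 4d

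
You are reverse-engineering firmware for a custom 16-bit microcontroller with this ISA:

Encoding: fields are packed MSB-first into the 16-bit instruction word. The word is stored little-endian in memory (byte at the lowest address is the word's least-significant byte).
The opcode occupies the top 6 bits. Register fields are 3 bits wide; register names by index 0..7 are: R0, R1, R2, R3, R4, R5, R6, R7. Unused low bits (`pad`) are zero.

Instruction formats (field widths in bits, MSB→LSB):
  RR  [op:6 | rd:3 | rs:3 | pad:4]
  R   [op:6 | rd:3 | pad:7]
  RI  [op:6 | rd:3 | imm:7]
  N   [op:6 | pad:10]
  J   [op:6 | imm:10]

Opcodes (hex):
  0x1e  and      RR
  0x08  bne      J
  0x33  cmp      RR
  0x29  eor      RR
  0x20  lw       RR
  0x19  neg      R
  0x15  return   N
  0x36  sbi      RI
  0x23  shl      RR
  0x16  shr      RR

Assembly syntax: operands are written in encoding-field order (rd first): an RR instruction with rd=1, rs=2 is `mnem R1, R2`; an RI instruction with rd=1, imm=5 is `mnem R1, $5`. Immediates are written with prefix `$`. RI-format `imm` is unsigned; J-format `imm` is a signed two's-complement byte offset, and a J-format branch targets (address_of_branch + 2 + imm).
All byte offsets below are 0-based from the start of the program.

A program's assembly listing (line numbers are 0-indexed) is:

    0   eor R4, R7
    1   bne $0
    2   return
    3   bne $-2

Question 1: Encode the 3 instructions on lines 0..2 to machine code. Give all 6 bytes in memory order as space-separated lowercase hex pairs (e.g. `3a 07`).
70 a6 00 20 00 54

0. eor fields op=0x29:6|rd=4:3|rs=7:3|pad=0:4 → word a670h → 70 a6
1. bne fields op=0x8:6|imm=0:10 → word 2000h → 00 20
2. return fields op=0x15:6|pad=0:10 → word 5400h → 00 54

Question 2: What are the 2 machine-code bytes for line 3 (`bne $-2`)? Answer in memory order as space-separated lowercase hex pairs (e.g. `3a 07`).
L3: bne op=0x8:6|imm=-2:10 ⇒ 0x23fe ⇒ little fe 23

fe 23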